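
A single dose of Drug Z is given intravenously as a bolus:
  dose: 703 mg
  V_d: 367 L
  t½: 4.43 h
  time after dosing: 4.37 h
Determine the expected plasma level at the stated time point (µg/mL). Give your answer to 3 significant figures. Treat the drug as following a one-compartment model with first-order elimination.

C₀ = Dose / Vd = 703.0 / 367 = 1.916 mg/L
k = ln2 / t½ = 0.693147 / 4.43 = 0.1565 h⁻¹
C = C₀ · e^(−k·t) = 1.916 × e^(−0.1565 × 4.37)
  = 1.916 × 0.5046 = 0.9668 mg/L
(0.9668 mg/L = 0.9668 µg/mL)

0.967 µg/mL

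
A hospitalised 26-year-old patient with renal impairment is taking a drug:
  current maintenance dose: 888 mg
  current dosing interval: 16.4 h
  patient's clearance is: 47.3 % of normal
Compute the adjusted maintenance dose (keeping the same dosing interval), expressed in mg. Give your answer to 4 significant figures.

420.0 mg

To keep the same average steady-state level, dosing rate must scale with clearance.
CL ratio = 47.3 / 100 = 0.4730
New dose (same interval) = 888 × 0.4730 = 420.0 mg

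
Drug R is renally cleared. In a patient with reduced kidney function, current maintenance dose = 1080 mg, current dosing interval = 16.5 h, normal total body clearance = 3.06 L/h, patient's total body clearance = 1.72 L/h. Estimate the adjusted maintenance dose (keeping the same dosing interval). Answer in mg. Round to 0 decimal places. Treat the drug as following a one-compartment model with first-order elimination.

To keep the same average steady-state level, dosing rate must scale with clearance.
CL ratio = 1.72 / 3.06 = 0.5621
New dose (same interval) = 1080 × 0.5621 = 607.1 mg

607 mg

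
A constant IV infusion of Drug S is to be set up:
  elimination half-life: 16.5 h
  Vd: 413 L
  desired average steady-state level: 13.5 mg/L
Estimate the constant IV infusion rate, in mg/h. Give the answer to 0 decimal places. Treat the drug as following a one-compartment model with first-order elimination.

234 mg/h

k = ln2 / t½ = 0.693147 / 16.5 = 0.04201 h⁻¹
CL = k × Vd = 0.04201 × 413 = 17.35 L/h
At steady state, infusion rate R₀ = Css × CL = 13.5 × 17.35 = 234.2 mg/h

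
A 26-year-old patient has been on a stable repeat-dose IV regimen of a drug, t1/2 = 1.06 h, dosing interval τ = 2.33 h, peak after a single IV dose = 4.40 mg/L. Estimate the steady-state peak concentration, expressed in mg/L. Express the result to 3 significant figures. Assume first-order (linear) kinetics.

5.63 mg/L

k = ln2 / t½ = 0.693147 / 1.06 = 0.6539 h⁻¹
e^(−kτ) = e^(−0.6539 × 2.33) = 0.2179
Accumulation ratio R = 1 / (1 − e^(−kτ)) = 1 / (1 − 0.2179) = 1.279
Steady-state peak = C₀ × R = 4.40 × 1.279 = 5.628 mg/L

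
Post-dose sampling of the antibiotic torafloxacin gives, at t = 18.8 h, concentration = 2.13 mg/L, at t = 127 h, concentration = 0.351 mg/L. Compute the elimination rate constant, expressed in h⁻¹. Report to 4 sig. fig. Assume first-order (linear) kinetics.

0.01666 h⁻¹

k = ln(C₁/C₂) / (t₂ − t₁) = ln(2.13/0.351) / (127 − 18.8)
  = 1.803 / 108.2 = 0.01666 h⁻¹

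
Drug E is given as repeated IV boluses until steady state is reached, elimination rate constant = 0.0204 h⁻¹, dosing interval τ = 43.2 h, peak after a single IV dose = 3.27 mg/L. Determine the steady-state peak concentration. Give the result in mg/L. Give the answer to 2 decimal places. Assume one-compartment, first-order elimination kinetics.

5.58 mg/L

e^(−kτ) = e^(−0.02040 × 43.2) = 0.4143
Accumulation ratio R = 1 / (1 − e^(−kτ)) = 1 / (1 − 0.4143) = 1.707
Steady-state peak = C₀ × R = 3.27 × 1.707 = 5.582 mg/L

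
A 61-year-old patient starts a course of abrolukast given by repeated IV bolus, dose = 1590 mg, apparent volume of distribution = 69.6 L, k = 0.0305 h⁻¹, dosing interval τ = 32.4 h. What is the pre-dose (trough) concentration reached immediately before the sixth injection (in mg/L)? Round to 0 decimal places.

13 mg/L

C₀ per dose = Dose / Vd = 1590 / 69.6 = 22.84 mg/L
Fraction remaining after one interval: r = e^(−kτ) = e^(−0.03050 × 32.4) = 0.3722
Before dose 6, 5 doses have been given (aged 1τ, 2τ, 3τ, 4τ, 5τ).
C_trough = C₀ × (r + r² + … + r^5) = C₀ × r(1−r^5)/(1−r)
        = 22.84 × 0.3722 × (1 − 0.007143) / (1 − 0.3722) = 13.44 mg/L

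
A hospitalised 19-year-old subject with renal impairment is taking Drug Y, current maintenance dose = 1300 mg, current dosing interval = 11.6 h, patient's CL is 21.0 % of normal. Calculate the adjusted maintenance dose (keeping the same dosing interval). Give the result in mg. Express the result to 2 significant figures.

270 mg

To keep the same average steady-state level, dosing rate must scale with clearance.
CL ratio = 21.0 / 100 = 0.2100
New dose (same interval) = 1300 × 0.2100 = 273.0 mg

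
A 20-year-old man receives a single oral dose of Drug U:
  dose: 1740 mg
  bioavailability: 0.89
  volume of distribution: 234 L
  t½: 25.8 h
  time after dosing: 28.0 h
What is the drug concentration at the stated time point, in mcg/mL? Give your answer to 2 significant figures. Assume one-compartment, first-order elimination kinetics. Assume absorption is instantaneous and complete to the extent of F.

3.1 mcg/mL

Amount reaching circulation = F × Dose = 0.89 × 1740 = 1549 mg
C₀ = F·Dose / Vd = 1549 / 234 = 6.620 mg/L
k = ln2 / t½ = 0.693147 / 25.8 = 0.02687 h⁻¹
C = C₀ · e^(−k·t) = 6.620 × e^(−0.02687 × 28.0)
  = 6.620 × 0.4713 = 3.120 mg/L
(3.120 mg/L = 3.120 mcg/mL)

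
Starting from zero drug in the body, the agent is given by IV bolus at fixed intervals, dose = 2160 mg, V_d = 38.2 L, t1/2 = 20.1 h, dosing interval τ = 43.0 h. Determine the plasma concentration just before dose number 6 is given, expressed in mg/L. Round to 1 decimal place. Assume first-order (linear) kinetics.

16.6 mg/L

C₀ per dose = Dose / Vd = 2160 / 38.2 = 56.54 mg/L
k = ln2 / t½ = 0.693147 / 20.1 = 0.03448 h⁻¹
Fraction remaining after one interval: r = e^(−kτ) = e^(−0.03448 × 43.0) = 0.2270
Before dose 6, 5 doses have been given (aged 1τ, 2τ, 3τ, 4τ, 5τ).
C_trough = C₀ × (r + r² + … + r^5) = C₀ × r(1−r^5)/(1−r)
        = 56.54 × 0.2270 × (1 − 0.0006027) / (1 − 0.2270) = 16.59 mg/L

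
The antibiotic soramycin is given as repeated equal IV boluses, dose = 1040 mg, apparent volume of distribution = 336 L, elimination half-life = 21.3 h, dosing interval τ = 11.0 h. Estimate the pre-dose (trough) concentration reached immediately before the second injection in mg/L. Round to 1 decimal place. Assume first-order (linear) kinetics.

C₀ per dose = Dose / Vd = 1040 / 336 = 3.095 mg/L
k = ln2 / t½ = 0.693147 / 21.3 = 0.03254 h⁻¹
Fraction remaining after one interval: r = e^(−kτ) = e^(−0.03254 × 11.0) = 0.6991
Before dose 2, 1 dose has been given (aged 1τ).
C_trough = C₀ × r = 3.095 × 0.6991 = 2.164 mg/L

2.2 mg/L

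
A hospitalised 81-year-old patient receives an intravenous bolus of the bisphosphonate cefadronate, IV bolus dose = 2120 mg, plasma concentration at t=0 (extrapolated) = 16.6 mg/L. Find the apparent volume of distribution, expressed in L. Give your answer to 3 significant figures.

Vd = Dose / C₀ = 2120 / 16.6 = 127.7 L

128 L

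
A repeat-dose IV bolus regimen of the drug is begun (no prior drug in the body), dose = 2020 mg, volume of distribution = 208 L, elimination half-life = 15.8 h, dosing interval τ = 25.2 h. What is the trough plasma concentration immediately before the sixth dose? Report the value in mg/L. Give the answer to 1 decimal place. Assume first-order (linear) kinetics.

C₀ per dose = Dose / Vd = 2020 / 208 = 9.712 mg/L
k = ln2 / t½ = 0.693147 / 15.8 = 0.04387 h⁻¹
Fraction remaining after one interval: r = e^(−kτ) = e^(−0.04387 × 25.2) = 0.3310
Before dose 6, 5 doses have been given (aged 1τ, 2τ, 3τ, 4τ, 5τ).
C_trough = C₀ × (r + r² + … + r^5) = C₀ × r(1−r^5)/(1−r)
        = 9.712 × 0.3310 × (1 − 0.003973) / (1 − 0.3310) = 4.786 mg/L

4.8 mg/L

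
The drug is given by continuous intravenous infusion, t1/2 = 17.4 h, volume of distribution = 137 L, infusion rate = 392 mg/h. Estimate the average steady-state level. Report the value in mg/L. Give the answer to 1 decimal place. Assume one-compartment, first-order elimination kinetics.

k = ln2 / t½ = 0.693147 / 17.4 = 0.03984 h⁻¹
CL = k × Vd = 0.03984 × 137 = 5.458 L/h
At steady state Css = R₀ / CL = 392 / 5.458 = 71.82 mg/L

71.8 mg/L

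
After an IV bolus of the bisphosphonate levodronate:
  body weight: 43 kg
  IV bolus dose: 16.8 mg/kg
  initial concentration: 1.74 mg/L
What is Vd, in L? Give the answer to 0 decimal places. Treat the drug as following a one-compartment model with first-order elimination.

415 L

Dose = 16.8 × 43 = 722.4 mg
Vd = Dose / C₀ = 722.4 / 1.74 = 415.2 L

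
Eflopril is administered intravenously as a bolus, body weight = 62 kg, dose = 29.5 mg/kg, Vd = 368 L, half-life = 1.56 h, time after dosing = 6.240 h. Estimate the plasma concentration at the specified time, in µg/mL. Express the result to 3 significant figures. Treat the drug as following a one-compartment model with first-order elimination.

Total dose = 29.5 × 62 = 1829 mg
C₀ = Dose / Vd = 1829 / 368 = 4.970 mg/L
k = ln2 / t½ = 0.693147 / 1.56 = 0.4443 h⁻¹
t / t½ = 6.240 / 1.56 = 4 half-lives
C = C₀ × (1/2)^4 = 4.970 × 0.06250 = 0.3106 mg/L
(0.3106 mg/L = 0.3106 µg/mL)

0.311 µg/mL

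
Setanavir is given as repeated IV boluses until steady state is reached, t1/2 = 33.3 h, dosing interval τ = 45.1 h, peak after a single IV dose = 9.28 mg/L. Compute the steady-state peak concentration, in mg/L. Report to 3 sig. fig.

15.2 mg/L

k = ln2 / t½ = 0.693147 / 33.3 = 0.02082 h⁻¹
e^(−kτ) = e^(−0.02082 × 45.1) = 0.3910
Accumulation ratio R = 1 / (1 − e^(−kτ)) = 1 / (1 − 0.3910) = 1.642
Steady-state peak = C₀ × R = 9.28 × 1.642 = 15.24 mg/L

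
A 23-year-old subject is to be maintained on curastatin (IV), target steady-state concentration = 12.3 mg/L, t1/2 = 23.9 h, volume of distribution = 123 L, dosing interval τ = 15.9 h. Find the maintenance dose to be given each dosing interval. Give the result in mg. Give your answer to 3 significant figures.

k = ln2 / t½ = 0.693147 / 23.9 = 0.02900 h⁻¹
CL = k × Vd = 0.02900 × 123 = 3.567 L/h
At steady state, Dose/τ = Css × CL.
Dose = Css × CL × τ = 12.3 × 3.567 × 15.9 = 697.6 mg

698 mg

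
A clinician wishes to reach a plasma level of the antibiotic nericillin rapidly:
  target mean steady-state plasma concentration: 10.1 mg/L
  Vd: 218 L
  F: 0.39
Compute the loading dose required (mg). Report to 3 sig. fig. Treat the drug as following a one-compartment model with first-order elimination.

LD = Css × Vd / F = 10.1 × 218 / 0.39 = 5646 mg

5650 mg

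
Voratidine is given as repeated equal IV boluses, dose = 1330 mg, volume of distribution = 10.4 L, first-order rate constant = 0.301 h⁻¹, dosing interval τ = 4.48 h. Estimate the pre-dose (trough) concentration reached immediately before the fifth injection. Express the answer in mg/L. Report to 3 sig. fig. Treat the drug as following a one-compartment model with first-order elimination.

44.6 mg/L

C₀ per dose = Dose / Vd = 1330 / 10.4 = 127.9 mg/L
Fraction remaining after one interval: r = e^(−kτ) = e^(−0.3010 × 4.48) = 0.2596
Before dose 5, 4 doses have been given (aged 1τ, 2τ, 3τ, 4τ).
C_trough = C₀ × (r + r² + … + r^4) = C₀ × r(1−r^4)/(1−r)
        = 127.9 × 0.2596 × (1 − 0.004542) / (1 − 0.2596) = 44.64 mg/L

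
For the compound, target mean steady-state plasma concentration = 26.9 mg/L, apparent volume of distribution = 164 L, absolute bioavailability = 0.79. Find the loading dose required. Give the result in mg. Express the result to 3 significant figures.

LD = Css × Vd / F = 26.9 × 164 / 0.79 = 5584 mg

5580 mg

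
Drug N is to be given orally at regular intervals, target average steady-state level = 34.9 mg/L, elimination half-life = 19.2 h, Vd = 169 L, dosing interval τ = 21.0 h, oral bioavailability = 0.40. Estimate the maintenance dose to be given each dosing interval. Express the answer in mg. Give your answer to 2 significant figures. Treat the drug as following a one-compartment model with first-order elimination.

k = ln2 / t½ = 0.693147 / 19.2 = 0.03610 h⁻¹
CL = k × Vd = 0.03610 × 169 = 6.101 L/h
At steady state, F × (Dose/τ) = Css × CL.
Dose = Css × CL × τ / F = 34.9 × 6.101 × 21.0 / 0.40 = 11180 mg

11000 mg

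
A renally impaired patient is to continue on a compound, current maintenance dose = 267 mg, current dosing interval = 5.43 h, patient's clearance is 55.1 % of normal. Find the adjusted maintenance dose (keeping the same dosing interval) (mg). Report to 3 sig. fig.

To keep the same average steady-state level, dosing rate must scale with clearance.
CL ratio = 55.1 / 100 = 0.5510
New dose (same interval) = 267 × 0.5510 = 147.1 mg

147 mg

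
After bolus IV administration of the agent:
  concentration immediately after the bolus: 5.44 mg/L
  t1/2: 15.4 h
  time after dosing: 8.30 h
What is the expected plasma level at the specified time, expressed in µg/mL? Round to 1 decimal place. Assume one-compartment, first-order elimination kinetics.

k = ln2 / t½ = 0.693147 / 15.4 = 0.04501 h⁻¹
C = C₀ · e^(−k·t) = 5.440 × e^(−0.04501 × 8.30)
  = 5.440 × 0.6883 = 3.744 mg/L
(3.744 mg/L = 3.744 µg/mL)

3.7 µg/mL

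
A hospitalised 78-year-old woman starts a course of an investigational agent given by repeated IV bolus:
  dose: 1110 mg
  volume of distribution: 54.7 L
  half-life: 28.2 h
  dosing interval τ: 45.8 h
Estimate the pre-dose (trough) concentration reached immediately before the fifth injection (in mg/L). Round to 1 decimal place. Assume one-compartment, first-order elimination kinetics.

9.6 mg/L

C₀ per dose = Dose / Vd = 1110 / 54.7 = 20.29 mg/L
k = ln2 / t½ = 0.693147 / 28.2 = 0.02458 h⁻¹
Fraction remaining after one interval: r = e^(−kτ) = e^(−0.02458 × 45.8) = 0.3244
Before dose 5, 4 doses have been given (aged 1τ, 2τ, 3τ, 4τ).
C_trough = C₀ × (r + r² + … + r^4) = C₀ × r(1−r^4)/(1−r)
        = 20.29 × 0.3244 × (1 − 0.01107) / (1 − 0.3244) = 9.635 mg/L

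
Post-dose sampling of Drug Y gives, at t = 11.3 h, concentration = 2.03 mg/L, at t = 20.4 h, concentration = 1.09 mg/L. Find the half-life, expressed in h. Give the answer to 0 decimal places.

k = ln(C₁/C₂) / (t₂ − t₁) = ln(2.03/1.09) / (20.4 − 11.3)
  = 0.6219 / 9.100 = 0.06834 h⁻¹
t½ = ln2 / k = 0.693147 / 0.06834 = 10.14 h

10 h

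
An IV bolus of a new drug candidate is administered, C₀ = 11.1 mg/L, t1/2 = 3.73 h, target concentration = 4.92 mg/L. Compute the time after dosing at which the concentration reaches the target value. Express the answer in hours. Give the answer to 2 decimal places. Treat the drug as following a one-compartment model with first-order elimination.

k = ln2 / t½ = 0.693147 / 3.73 = 0.1858 h⁻¹
t = ln(C₀ / C) / k = ln(11.10 / 4.92) / 0.1858
  = ln(2.256) / 0.1858 = 0.8136 / 0.1858 = 4.379 h

4.38 h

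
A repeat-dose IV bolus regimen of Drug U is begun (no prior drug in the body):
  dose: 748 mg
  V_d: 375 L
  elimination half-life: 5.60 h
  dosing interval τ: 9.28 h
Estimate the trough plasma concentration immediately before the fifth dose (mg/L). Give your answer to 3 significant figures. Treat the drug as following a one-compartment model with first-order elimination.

0.917 mg/L

C₀ per dose = Dose / Vd = 748 / 375 = 1.995 mg/L
k = ln2 / t½ = 0.693147 / 5.60 = 0.1238 h⁻¹
Fraction remaining after one interval: r = e^(−kτ) = e^(−0.1238 × 9.28) = 0.3170
Before dose 5, 4 doses have been given (aged 1τ, 2τ, 3τ, 4τ).
C_trough = C₀ × (r + r² + … + r^4) = C₀ × r(1−r^4)/(1−r)
        = 1.995 × 0.3170 × (1 − 0.01010) / (1 − 0.3170) = 0.9166 mg/L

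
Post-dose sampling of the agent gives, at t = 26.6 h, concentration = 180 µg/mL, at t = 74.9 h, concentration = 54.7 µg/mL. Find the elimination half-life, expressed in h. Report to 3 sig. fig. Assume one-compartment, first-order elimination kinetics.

k = ln(C₁/C₂) / (t₂ − t₁) = ln(180/54.7) / (74.9 − 26.6)
  = 1.191 / 48.30 = 0.02466 h⁻¹
t½ = ln2 / k = 0.693147 / 0.02466 = 28.11 h

28.1 h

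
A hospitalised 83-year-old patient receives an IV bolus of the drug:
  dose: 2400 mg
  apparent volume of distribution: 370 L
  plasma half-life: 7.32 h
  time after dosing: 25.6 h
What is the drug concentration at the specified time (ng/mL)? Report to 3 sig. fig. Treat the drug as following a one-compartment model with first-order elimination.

574 ng/mL

C₀ = Dose / Vd = 2400 / 370 = 6.486 mg/L
k = ln2 / t½ = 0.693147 / 7.32 = 0.09469 h⁻¹
C = C₀ · e^(−k·t) = 6.486 × e^(−0.09469 × 25.6)
  = 6.486 × 0.08856 = 0.5744 mg/L
Convert: 0.5744 mg/L × 1000 = 574.4 ng/mL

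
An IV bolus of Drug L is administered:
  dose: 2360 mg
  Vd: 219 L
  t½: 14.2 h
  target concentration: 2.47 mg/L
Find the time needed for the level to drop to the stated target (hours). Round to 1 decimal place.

C₀ = Dose / Vd = 2360 / 219 = 10.78 mg/L
k = ln2 / t½ = 0.693147 / 14.2 = 0.04881 h⁻¹
t = ln(C₀ / C) / k = ln(10.78 / 2.47) / 0.04881
  = ln(4.364) / 0.04881 = 1.473 / 0.04881 = 30.18 h

30.2 h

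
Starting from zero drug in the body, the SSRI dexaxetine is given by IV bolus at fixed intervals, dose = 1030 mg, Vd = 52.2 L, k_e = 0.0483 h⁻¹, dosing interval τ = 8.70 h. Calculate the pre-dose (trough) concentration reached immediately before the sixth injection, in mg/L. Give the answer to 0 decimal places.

C₀ per dose = Dose / Vd = 1030 / 52.2 = 19.73 mg/L
Fraction remaining after one interval: r = e^(−kτ) = e^(−0.04830 × 8.70) = 0.6569
Before dose 6, 5 doses have been given (aged 1τ, 2τ, 3τ, 4τ, 5τ).
C_trough = C₀ × (r + r² + … + r^5) = C₀ × r(1−r^5)/(1−r)
        = 19.73 × 0.6569 × (1 − 0.1223) / (1 − 0.6569) = 33.16 mg/L

33 mg/L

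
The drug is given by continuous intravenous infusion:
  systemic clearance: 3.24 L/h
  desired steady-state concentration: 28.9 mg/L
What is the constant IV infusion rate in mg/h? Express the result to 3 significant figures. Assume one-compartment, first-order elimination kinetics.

93.6 mg/h

At steady state, infusion rate R₀ = Css × CL = 28.9 × 3.240 = 93.64 mg/h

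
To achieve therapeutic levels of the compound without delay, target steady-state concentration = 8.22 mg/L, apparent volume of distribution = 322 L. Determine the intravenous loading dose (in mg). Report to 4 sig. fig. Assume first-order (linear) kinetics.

LD = Css × Vd = 8.22 × 322 = 2647 mg

2647 mg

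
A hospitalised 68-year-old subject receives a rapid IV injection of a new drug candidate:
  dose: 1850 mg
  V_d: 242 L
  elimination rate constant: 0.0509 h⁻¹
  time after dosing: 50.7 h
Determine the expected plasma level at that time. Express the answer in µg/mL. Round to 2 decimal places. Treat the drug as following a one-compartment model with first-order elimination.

C₀ = Dose / Vd = 1850 / 242 = 7.645 mg/L
C = C₀ · e^(−k·t) = 7.645 × e^(−0.05090 × 50.7)
  = 7.645 × 0.07573 = 0.5790 mg/L
(0.5790 mg/L = 0.5790 µg/mL)

0.58 µg/mL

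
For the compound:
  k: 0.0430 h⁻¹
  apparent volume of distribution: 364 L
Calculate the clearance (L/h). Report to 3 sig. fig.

15.7 L/h

CL = k × Vd = 0.0430 × 364 = 15.65 L/h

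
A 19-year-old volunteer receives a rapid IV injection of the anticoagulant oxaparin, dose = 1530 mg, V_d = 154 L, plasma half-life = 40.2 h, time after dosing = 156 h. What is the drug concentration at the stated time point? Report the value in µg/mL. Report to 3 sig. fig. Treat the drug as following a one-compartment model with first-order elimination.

C₀ = Dose / Vd = 1530 / 154 = 9.935 mg/L
k = ln2 / t½ = 0.693147 / 40.2 = 0.01724 h⁻¹
C = C₀ · e^(−k·t) = 9.935 × e^(−0.01724 × 156)
  = 9.935 × 0.06792 = 0.6748 mg/L
(0.6748 mg/L = 0.6748 µg/mL)

0.675 µg/mL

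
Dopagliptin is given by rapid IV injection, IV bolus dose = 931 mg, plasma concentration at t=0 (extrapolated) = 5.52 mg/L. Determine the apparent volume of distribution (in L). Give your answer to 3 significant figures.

Vd = Dose / C₀ = 931.0 / 5.52 = 168.7 L

169 L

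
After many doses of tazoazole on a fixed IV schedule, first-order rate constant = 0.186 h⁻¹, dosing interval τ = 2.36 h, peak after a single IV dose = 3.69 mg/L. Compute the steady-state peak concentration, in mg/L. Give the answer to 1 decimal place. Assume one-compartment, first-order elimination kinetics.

e^(−kτ) = e^(−0.1860 × 2.36) = 0.6447
Accumulation ratio R = 1 / (1 − e^(−kτ)) = 1 / (1 − 0.6447) = 2.815
Steady-state peak = C₀ × R = 3.69 × 2.815 = 10.39 mg/L

10.4 mg/L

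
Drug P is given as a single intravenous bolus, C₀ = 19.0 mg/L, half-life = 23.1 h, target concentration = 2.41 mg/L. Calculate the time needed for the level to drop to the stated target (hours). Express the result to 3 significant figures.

68.8 h

k = ln2 / t½ = 0.693147 / 23.1 = 0.03001 h⁻¹
t = ln(C₀ / C) / k = ln(19.00 / 2.41) / 0.03001
  = ln(7.884) / 0.03001 = 2.065 / 0.03001 = 68.81 h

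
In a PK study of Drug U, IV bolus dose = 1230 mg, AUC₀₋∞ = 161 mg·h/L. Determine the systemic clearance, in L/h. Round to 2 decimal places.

7.64 L/h

CL = Dose / AUC = 1230 / 161 = 7.640 L/h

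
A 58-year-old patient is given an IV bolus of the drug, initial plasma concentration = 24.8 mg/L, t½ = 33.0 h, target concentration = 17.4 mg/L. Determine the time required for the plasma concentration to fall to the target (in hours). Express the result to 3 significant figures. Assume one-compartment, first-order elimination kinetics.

16.9 h

k = ln2 / t½ = 0.693147 / 33.0 = 0.02100 h⁻¹
t = ln(C₀ / C) / k = ln(24.80 / 17.4) / 0.02100
  = ln(1.425) / 0.02100 = 0.3542 / 0.02100 = 16.87 h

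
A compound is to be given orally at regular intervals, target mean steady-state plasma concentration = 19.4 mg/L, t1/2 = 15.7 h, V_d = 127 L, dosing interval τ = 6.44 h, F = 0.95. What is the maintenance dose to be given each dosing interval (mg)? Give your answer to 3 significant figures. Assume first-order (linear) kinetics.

737 mg

k = ln2 / t½ = 0.693147 / 15.7 = 0.04415 h⁻¹
CL = k × Vd = 0.04415 × 127 = 5.607 L/h
At steady state, F × (Dose/τ) = Css × CL.
Dose = Css × CL × τ / F = 19.4 × 5.607 × 6.44 / 0.95 = 737.4 mg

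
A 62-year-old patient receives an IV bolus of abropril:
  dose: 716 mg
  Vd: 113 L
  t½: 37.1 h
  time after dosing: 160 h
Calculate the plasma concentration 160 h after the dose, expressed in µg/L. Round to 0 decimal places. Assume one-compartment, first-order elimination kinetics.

C₀ = Dose / Vd = 716.0 / 113 = 6.336 mg/L
k = ln2 / t½ = 0.693147 / 37.1 = 0.01868 h⁻¹
C = C₀ · e^(−k·t) = 6.336 × e^(−0.01868 × 160)
  = 6.336 × 0.05035 = 0.3190 mg/L
Convert: 0.3190 mg/L × 1000 = 319.0 µg/L

319 µg/L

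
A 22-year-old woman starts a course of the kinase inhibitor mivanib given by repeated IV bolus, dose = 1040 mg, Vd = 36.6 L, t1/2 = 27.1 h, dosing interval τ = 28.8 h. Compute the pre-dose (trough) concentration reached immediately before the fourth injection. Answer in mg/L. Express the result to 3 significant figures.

23.2 mg/L

C₀ per dose = Dose / Vd = 1040 / 36.6 = 28.42 mg/L
k = ln2 / t½ = 0.693147 / 27.1 = 0.02558 h⁻¹
Fraction remaining after one interval: r = e^(−kτ) = e^(−0.02558 × 28.8) = 0.4787
Before dose 4, 3 doses have been given (aged 1τ, 2τ, 3τ).
C_trough = C₀ × (r + r² + … + r^3) = C₀ × r(1−r^3)/(1−r)
        = 28.42 × 0.4787 × (1 − 0.1097) / (1 − 0.4787) = 23.23 mg/L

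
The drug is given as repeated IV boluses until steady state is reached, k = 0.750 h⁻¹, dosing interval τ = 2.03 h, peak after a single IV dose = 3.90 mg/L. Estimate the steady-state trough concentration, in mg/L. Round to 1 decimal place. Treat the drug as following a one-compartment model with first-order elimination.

1.1 mg/L

e^(−kτ) = e^(−0.7500 × 2.03) = 0.2182
Accumulation ratio R = 1 / (1 − e^(−kτ)) = 1 / (1 − 0.2182) = 1.279
Steady-state trough = C₀ × R × e^(−kτ) = 3.90 × 1.279 × 0.2182 = 1.088 mg/L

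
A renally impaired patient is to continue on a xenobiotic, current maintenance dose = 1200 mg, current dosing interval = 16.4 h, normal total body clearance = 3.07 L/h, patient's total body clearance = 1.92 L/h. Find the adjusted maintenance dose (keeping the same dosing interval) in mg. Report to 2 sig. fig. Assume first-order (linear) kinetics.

750 mg

To keep the same average steady-state level, dosing rate must scale with clearance.
CL ratio = 1.92 / 3.07 = 0.6254
New dose (same interval) = 1200 × 0.6254 = 750.5 mg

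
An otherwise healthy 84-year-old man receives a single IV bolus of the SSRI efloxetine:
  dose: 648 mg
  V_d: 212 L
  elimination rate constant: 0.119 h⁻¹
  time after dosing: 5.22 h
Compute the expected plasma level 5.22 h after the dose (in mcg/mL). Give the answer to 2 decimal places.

C₀ = Dose / Vd = 648.0 / 212 = 3.057 mg/L
C = C₀ · e^(−k·t) = 3.057 × e^(−0.1190 × 5.22)
  = 3.057 × 0.5373 = 1.643 mg/L
(1.643 mg/L = 1.643 mcg/mL)

1.64 mcg/mL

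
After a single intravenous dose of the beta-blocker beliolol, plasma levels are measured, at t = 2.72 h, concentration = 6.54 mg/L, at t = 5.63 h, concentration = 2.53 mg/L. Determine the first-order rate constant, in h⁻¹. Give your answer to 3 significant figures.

k = ln(C₁/C₂) / (t₂ − t₁) = ln(6.54/2.53) / (5.63 − 2.72)
  = 0.9497 / 2.910 = 0.3264 h⁻¹

0.326 h⁻¹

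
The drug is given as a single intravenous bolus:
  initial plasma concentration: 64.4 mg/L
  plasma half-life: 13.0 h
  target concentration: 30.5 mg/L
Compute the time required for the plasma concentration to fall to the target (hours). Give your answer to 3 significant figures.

k = ln2 / t½ = 0.693147 / 13.0 = 0.05332 h⁻¹
t = ln(C₀ / C) / k = ln(64.40 / 30.5) / 0.05332
  = ln(2.111) / 0.05332 = 0.7472 / 0.05332 = 14.01 h

14.0 h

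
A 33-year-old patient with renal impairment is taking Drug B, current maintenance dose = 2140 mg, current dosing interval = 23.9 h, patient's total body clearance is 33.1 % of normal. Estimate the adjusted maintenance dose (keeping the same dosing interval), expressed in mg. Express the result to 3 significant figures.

708 mg

To keep the same average steady-state level, dosing rate must scale with clearance.
CL ratio = 33.1 / 100 = 0.3310
New dose (same interval) = 2140 × 0.3310 = 708.3 mg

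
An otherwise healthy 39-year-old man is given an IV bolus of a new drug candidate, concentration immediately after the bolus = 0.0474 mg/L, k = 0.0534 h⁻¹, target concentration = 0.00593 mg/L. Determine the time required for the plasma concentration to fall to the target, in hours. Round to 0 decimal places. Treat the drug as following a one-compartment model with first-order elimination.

t = ln(C₀ / C) / k = ln(0.04740 / 0.00593) / 0.05340
  = ln(7.993) / 0.05340 = 2.079 / 0.05340 = 38.93 h

39 h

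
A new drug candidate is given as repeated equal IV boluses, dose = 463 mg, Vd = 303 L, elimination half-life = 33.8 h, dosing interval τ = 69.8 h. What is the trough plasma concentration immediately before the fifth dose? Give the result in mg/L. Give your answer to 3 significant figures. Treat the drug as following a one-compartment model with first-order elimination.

C₀ per dose = Dose / Vd = 463 / 303 = 1.528 mg/L
k = ln2 / t½ = 0.693147 / 33.8 = 0.02051 h⁻¹
Fraction remaining after one interval: r = e^(−kτ) = e^(−0.02051 × 69.8) = 0.2389
Before dose 5, 4 doses have been given (aged 1τ, 2τ, 3τ, 4τ).
C_trough = C₀ × (r + r² + … + r^4) = C₀ × r(1−r^4)/(1−r)
        = 1.528 × 0.2389 × (1 − 0.003257) / (1 − 0.2389) = 0.4781 mg/L

0.478 mg/L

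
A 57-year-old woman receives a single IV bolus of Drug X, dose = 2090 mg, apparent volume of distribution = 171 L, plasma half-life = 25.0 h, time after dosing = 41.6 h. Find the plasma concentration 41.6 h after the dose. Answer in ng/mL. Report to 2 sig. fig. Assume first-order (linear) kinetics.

3900 ng/mL

C₀ = Dose / Vd = 2090 / 171 = 12.22 mg/L
k = ln2 / t½ = 0.693147 / 25.0 = 0.02773 h⁻¹
C = C₀ · e^(−k·t) = 12.22 × e^(−0.02773 × 41.6)
  = 12.22 × 0.3155 = 3.855 mg/L
Convert: 3.855 mg/L × 1000 = 3855 ng/mL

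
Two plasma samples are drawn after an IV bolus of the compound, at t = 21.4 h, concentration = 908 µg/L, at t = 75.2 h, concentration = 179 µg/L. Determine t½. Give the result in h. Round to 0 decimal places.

k = ln(C₁/C₂) / (t₂ − t₁) = ln(908/179) / (75.2 − 21.4)
  = 1.624 / 53.80 = 0.03019 h⁻¹
t½ = ln2 / k = 0.693147 / 0.03019 = 22.96 h

23 h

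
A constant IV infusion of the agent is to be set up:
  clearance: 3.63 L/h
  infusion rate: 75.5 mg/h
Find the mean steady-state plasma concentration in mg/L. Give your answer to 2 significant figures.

At steady state Css = R₀ / CL = 75.5 / 3.630 = 20.80 mg/L

21 mg/L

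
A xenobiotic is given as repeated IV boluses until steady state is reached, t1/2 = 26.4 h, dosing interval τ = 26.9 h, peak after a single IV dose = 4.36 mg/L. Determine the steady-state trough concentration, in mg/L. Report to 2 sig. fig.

k = ln2 / t½ = 0.693147 / 26.4 = 0.02626 h⁻¹
e^(−kτ) = e^(−0.02626 × 26.9) = 0.4934
Accumulation ratio R = 1 / (1 − e^(−kτ)) = 1 / (1 − 0.4934) = 1.974
Steady-state trough = C₀ × R × e^(−kτ) = 4.36 × 1.974 × 0.4934 = 4.247 mg/L

4.2 mg/L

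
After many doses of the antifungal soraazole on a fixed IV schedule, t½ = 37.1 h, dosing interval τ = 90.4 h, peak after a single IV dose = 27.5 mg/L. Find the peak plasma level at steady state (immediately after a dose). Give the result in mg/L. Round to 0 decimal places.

k = ln2 / t½ = 0.693147 / 37.1 = 0.01868 h⁻¹
e^(−kτ) = e^(−0.01868 × 90.4) = 0.1848
Accumulation ratio R = 1 / (1 − e^(−kτ)) = 1 / (1 − 0.1848) = 1.227
Steady-state peak = C₀ × R = 27.5 × 1.227 = 33.74 mg/L

34 mg/L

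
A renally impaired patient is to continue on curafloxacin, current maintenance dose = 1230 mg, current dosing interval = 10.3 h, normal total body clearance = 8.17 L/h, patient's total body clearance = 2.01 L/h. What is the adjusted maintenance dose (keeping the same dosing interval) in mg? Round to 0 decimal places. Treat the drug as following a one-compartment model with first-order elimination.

To keep the same average steady-state level, dosing rate must scale with clearance.
CL ratio = 2.01 / 8.17 = 0.2460
New dose (same interval) = 1230 × 0.2460 = 302.6 mg

303 mg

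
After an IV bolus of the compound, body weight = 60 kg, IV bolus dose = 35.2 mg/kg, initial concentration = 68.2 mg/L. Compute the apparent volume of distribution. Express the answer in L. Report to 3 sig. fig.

31.0 L

Dose = 35.2 × 60 = 2112 mg
Vd = Dose / C₀ = 2112 / 68.2 = 30.97 L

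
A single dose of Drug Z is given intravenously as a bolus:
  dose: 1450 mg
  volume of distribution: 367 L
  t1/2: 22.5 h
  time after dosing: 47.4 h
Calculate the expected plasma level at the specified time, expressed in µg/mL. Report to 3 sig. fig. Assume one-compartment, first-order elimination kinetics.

0.917 µg/mL

C₀ = Dose / Vd = 1450 / 367 = 3.951 mg/L
k = ln2 / t½ = 0.693147 / 22.5 = 0.03081 h⁻¹
C = C₀ · e^(−k·t) = 3.951 × e^(−0.03081 × 47.4)
  = 3.951 × 0.2321 = 0.9170 mg/L
(0.9170 mg/L = 0.9170 µg/mL)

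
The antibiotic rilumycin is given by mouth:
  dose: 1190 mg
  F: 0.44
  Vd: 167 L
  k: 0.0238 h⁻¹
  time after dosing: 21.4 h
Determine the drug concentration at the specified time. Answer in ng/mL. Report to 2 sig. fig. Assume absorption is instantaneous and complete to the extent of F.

1900 ng/mL

Amount reaching circulation = F × Dose = 0.44 × 1190 = 523.6 mg
C₀ = F·Dose / Vd = 523.6 / 167 = 3.135 mg/L
C = C₀ · e^(−k·t) = 3.135 × e^(−0.02380 × 21.4)
  = 3.135 × 0.6009 = 1.884 mg/L
Convert: 1.884 mg/L × 1000 = 1884 ng/mL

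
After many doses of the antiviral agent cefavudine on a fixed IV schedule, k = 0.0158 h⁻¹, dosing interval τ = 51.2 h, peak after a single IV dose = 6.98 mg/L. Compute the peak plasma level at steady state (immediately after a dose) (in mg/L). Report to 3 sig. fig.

12.6 mg/L

e^(−kτ) = e^(−0.01580 × 51.2) = 0.4453
Accumulation ratio R = 1 / (1 − e^(−kτ)) = 1 / (1 − 0.4453) = 1.803
Steady-state peak = C₀ × R = 6.98 × 1.803 = 12.58 mg/L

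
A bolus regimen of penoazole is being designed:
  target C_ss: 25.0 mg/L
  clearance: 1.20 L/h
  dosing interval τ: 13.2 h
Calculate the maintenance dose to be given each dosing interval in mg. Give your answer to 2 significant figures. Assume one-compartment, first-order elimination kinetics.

At steady state, Dose/τ = Css × CL.
Dose = Css × CL × τ = 25.0 × 1.200 × 13.2 = 396.0 mg

400 mg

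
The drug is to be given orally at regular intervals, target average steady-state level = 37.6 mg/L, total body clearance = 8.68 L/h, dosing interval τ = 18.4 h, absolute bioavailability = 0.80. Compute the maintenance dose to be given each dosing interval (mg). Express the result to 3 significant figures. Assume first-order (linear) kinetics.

7510 mg

At steady state, F × (Dose/τ) = Css × CL.
Dose = Css × CL × τ / F = 37.6 × 8.680 × 18.4 / 0.80 = 7506 mg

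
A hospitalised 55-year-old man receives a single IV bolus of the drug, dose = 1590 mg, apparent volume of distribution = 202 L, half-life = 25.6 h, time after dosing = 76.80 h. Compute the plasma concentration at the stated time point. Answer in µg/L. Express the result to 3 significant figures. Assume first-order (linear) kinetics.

984 µg/L

C₀ = Dose / Vd = 1590 / 202 = 7.871 mg/L
k = ln2 / t½ = 0.693147 / 25.6 = 0.02708 h⁻¹
t / t½ = 76.80 / 25.6 = 3 half-lives
C = C₀ × (1/2)^3 = 7.871 × 0.1250 = 0.9839 mg/L
Convert: 0.9839 mg/L × 1000 = 983.9 µg/L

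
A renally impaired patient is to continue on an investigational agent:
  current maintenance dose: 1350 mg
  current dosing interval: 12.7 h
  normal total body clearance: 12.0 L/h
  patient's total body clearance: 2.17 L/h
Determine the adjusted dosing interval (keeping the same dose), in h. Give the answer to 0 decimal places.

To keep the same average steady-state level, dosing rate must scale with clearance.
CL ratio = 2.17 / 12.0 = 0.1808
New interval (same dose) = 12.7 / 0.1808 = 70.24 h

70 h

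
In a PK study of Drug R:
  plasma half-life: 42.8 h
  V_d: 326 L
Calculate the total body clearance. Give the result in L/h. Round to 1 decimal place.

k = ln2 / t½ = 0.693147 / 42.8 = 0.01620 h⁻¹
CL = k × Vd = 0.01620 × 326 = 5.281 L/h

5.3 L/h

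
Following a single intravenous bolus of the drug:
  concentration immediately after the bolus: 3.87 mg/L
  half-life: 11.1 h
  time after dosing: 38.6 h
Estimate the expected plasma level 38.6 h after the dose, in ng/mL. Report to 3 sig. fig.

k = ln2 / t½ = 0.693147 / 11.1 = 0.06245 h⁻¹
C = C₀ · e^(−k·t) = 3.870 × e^(−0.06245 × 38.6)
  = 3.870 × 0.08976 = 0.3474 mg/L
Convert: 0.3474 mg/L × 1000 = 347.4 ng/mL

347 ng/mL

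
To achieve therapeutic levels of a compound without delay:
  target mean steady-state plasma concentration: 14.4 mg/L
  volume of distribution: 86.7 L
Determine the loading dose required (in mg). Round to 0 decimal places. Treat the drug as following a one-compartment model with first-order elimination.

LD = Css × Vd = 14.4 × 86.7 = 1248 mg

1248 mg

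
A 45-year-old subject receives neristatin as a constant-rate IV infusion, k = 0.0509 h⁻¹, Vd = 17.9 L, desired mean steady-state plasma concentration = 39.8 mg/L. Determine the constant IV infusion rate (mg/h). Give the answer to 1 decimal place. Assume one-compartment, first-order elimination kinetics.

36.3 mg/h

CL = k × Vd = 0.05090 × 17.9 = 0.9111 L/h
At steady state, infusion rate R₀ = Css × CL = 39.8 × 0.9111 = 36.26 mg/h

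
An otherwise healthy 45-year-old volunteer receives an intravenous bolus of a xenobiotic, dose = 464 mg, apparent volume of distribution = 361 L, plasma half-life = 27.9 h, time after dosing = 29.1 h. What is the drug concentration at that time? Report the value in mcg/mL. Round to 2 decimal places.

C₀ = Dose / Vd = 464.0 / 361 = 1.285 mg/L
k = ln2 / t½ = 0.693147 / 27.9 = 0.02484 h⁻¹
C = C₀ · e^(−k·t) = 1.285 × e^(−0.02484 × 29.1)
  = 1.285 × 0.4854 = 0.6237 mg/L
(0.6237 mg/L = 0.6237 mcg/mL)

0.62 mcg/mL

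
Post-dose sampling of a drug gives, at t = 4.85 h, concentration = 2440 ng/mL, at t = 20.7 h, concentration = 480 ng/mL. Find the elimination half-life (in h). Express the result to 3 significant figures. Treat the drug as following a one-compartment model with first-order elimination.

6.76 h

k = ln(C₁/C₂) / (t₂ − t₁) = ln(2440/480) / (20.7 − 4.85)
  = 1.626 / 15.85 = 0.1026 h⁻¹
t½ = ln2 / k = 0.693147 / 0.1026 = 6.756 h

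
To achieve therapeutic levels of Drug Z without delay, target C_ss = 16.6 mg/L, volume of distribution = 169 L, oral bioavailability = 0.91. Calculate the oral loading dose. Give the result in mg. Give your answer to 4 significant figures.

3083 mg

LD = Css × Vd / F = 16.6 × 169 / 0.91 = 3083 mg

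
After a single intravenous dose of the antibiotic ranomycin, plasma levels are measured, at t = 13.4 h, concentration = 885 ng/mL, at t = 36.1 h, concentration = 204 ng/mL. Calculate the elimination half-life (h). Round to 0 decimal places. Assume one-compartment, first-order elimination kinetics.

11 h

k = ln(C₁/C₂) / (t₂ − t₁) = ln(885/204) / (36.1 − 13.4)
  = 1.467 / 22.70 = 0.06463 h⁻¹
t½ = ln2 / k = 0.693147 / 0.06463 = 10.72 h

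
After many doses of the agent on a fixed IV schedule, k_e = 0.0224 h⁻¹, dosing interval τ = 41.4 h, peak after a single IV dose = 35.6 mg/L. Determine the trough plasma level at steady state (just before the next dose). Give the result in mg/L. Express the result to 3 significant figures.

23.3 mg/L

e^(−kτ) = e^(−0.02240 × 41.4) = 0.3956
Accumulation ratio R = 1 / (1 − e^(−kτ)) = 1 / (1 − 0.3956) = 1.655
Steady-state trough = C₀ × R × e^(−kτ) = 35.6 × 1.655 × 0.3956 = 23.31 mg/L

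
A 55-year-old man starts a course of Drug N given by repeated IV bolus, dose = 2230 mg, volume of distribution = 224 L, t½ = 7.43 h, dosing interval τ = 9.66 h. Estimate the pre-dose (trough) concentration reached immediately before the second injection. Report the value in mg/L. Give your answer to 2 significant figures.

C₀ per dose = Dose / Vd = 2230 / 224 = 9.955 mg/L
k = ln2 / t½ = 0.693147 / 7.43 = 0.09329 h⁻¹
Fraction remaining after one interval: r = e^(−kτ) = e^(−0.09329 × 9.66) = 0.4061
Before dose 2, 1 dose has been given (aged 1τ).
C_trough = C₀ × r = 9.955 × 0.4061 = 4.043 mg/L

4.0 mg/L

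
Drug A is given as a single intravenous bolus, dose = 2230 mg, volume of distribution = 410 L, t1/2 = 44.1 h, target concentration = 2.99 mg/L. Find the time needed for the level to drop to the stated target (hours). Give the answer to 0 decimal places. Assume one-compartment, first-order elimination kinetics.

38 h

C₀ = Dose / Vd = 2230 / 410 = 5.439 mg/L
k = ln2 / t½ = 0.693147 / 44.1 = 0.01572 h⁻¹
t = ln(C₀ / C) / k = ln(5.439 / 2.99) / 0.01572
  = ln(1.819) / 0.01572 = 0.5983 / 0.01572 = 38.06 h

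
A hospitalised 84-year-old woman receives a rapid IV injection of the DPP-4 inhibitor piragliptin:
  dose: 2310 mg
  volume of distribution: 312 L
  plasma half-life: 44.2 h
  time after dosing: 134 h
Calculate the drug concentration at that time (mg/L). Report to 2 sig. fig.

0.91 mg/L

C₀ = Dose / Vd = 2310 / 312 = 7.404 mg/L
k = ln2 / t½ = 0.693147 / 44.2 = 0.01568 h⁻¹
C = C₀ · e^(−k·t) = 7.404 × e^(−0.01568 × 134)
  = 7.404 × 0.1223 = 0.9055 mg/L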